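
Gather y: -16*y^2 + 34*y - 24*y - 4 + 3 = -16*y^2 + 10*y - 1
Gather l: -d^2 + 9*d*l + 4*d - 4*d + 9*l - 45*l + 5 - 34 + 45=-d^2 + l*(9*d - 36) + 16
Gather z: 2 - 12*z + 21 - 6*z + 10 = 33 - 18*z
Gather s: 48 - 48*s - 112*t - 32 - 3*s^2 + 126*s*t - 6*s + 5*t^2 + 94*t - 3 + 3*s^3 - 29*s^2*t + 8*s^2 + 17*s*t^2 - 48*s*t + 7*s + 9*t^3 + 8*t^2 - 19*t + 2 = 3*s^3 + s^2*(5 - 29*t) + s*(17*t^2 + 78*t - 47) + 9*t^3 + 13*t^2 - 37*t + 15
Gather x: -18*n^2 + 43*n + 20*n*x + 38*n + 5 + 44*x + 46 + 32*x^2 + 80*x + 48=-18*n^2 + 81*n + 32*x^2 + x*(20*n + 124) + 99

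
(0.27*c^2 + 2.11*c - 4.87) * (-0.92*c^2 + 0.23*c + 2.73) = -0.2484*c^4 - 1.8791*c^3 + 5.7028*c^2 + 4.6402*c - 13.2951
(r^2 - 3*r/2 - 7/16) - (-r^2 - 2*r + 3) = 2*r^2 + r/2 - 55/16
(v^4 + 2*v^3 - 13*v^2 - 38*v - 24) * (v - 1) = v^5 + v^4 - 15*v^3 - 25*v^2 + 14*v + 24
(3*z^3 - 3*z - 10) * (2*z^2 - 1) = 6*z^5 - 9*z^3 - 20*z^2 + 3*z + 10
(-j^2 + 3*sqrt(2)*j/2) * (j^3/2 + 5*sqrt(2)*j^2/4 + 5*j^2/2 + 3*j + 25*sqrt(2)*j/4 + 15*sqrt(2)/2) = -j^5/2 - 5*j^4/2 - sqrt(2)*j^4/2 - 5*sqrt(2)*j^3/2 + 3*j^3/4 - 3*sqrt(2)*j^2 + 75*j^2/4 + 45*j/2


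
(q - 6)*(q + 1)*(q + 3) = q^3 - 2*q^2 - 21*q - 18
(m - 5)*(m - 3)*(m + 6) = m^3 - 2*m^2 - 33*m + 90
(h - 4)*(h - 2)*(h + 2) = h^3 - 4*h^2 - 4*h + 16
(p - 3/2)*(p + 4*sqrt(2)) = p^2 - 3*p/2 + 4*sqrt(2)*p - 6*sqrt(2)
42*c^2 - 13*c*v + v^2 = (-7*c + v)*(-6*c + v)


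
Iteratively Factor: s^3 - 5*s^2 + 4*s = (s - 1)*(s^2 - 4*s) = s*(s - 1)*(s - 4)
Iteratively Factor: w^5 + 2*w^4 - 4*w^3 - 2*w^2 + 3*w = (w + 3)*(w^4 - w^3 - w^2 + w) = (w + 1)*(w + 3)*(w^3 - 2*w^2 + w) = (w - 1)*(w + 1)*(w + 3)*(w^2 - w) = w*(w - 1)*(w + 1)*(w + 3)*(w - 1)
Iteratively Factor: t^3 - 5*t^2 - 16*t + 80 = (t - 5)*(t^2 - 16) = (t - 5)*(t + 4)*(t - 4)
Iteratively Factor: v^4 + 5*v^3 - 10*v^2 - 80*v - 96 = (v - 4)*(v^3 + 9*v^2 + 26*v + 24) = (v - 4)*(v + 2)*(v^2 + 7*v + 12) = (v - 4)*(v + 2)*(v + 3)*(v + 4)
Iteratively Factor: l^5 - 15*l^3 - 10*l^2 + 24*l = (l + 2)*(l^4 - 2*l^3 - 11*l^2 + 12*l) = (l + 2)*(l + 3)*(l^3 - 5*l^2 + 4*l) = (l - 4)*(l + 2)*(l + 3)*(l^2 - l) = l*(l - 4)*(l + 2)*(l + 3)*(l - 1)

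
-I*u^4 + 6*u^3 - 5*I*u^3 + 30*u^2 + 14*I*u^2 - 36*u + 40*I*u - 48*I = (u + 6)*(u + 2*I)*(u + 4*I)*(-I*u + I)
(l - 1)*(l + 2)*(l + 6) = l^3 + 7*l^2 + 4*l - 12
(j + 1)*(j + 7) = j^2 + 8*j + 7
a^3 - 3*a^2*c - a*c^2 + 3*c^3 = (a - 3*c)*(a - c)*(a + c)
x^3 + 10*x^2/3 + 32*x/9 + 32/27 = (x + 2/3)*(x + 4/3)^2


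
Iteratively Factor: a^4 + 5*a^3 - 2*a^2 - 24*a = (a - 2)*(a^3 + 7*a^2 + 12*a) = a*(a - 2)*(a^2 + 7*a + 12) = a*(a - 2)*(a + 3)*(a + 4)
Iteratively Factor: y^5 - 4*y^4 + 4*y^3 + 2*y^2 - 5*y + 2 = (y - 1)*(y^4 - 3*y^3 + y^2 + 3*y - 2) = (y - 2)*(y - 1)*(y^3 - y^2 - y + 1) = (y - 2)*(y - 1)^2*(y^2 - 1) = (y - 2)*(y - 1)^3*(y + 1)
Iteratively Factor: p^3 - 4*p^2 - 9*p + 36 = (p + 3)*(p^2 - 7*p + 12) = (p - 4)*(p + 3)*(p - 3)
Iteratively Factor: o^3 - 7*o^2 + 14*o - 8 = (o - 4)*(o^2 - 3*o + 2) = (o - 4)*(o - 2)*(o - 1)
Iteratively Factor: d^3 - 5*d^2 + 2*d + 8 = (d - 4)*(d^2 - d - 2) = (d - 4)*(d - 2)*(d + 1)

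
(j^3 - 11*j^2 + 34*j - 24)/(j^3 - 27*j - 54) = (j^2 - 5*j + 4)/(j^2 + 6*j + 9)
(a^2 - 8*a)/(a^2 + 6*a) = (a - 8)/(a + 6)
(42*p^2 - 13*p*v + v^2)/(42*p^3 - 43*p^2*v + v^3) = (7*p - v)/(7*p^2 - 6*p*v - v^2)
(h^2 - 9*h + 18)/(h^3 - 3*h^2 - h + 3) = (h - 6)/(h^2 - 1)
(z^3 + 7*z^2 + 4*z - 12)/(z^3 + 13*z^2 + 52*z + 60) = (z - 1)/(z + 5)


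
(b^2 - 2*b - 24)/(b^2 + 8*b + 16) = (b - 6)/(b + 4)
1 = 1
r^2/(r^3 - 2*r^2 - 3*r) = r/(r^2 - 2*r - 3)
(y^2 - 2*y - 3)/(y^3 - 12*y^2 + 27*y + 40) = (y - 3)/(y^2 - 13*y + 40)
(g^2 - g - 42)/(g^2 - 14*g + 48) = (g^2 - g - 42)/(g^2 - 14*g + 48)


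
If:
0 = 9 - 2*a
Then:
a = 9/2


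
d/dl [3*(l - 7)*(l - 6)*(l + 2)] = 9*l^2 - 66*l + 48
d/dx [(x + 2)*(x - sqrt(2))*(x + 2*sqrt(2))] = 3*x^2 + 2*sqrt(2)*x + 4*x - 4 + 2*sqrt(2)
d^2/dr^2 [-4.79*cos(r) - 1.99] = 4.79*cos(r)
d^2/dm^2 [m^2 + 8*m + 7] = 2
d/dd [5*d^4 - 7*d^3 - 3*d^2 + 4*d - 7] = 20*d^3 - 21*d^2 - 6*d + 4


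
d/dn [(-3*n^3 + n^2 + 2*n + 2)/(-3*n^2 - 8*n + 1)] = (9*n^4 + 48*n^3 - 11*n^2 + 14*n + 18)/(9*n^4 + 48*n^3 + 58*n^2 - 16*n + 1)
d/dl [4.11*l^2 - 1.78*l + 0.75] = 8.22*l - 1.78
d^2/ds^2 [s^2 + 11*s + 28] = 2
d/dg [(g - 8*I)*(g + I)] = 2*g - 7*I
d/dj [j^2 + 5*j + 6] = 2*j + 5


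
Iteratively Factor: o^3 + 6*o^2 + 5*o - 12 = (o + 3)*(o^2 + 3*o - 4) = (o - 1)*(o + 3)*(o + 4)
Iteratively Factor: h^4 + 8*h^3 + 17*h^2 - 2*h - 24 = (h + 2)*(h^3 + 6*h^2 + 5*h - 12) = (h + 2)*(h + 3)*(h^2 + 3*h - 4) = (h + 2)*(h + 3)*(h + 4)*(h - 1)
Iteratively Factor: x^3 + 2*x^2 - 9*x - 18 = (x + 3)*(x^2 - x - 6) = (x - 3)*(x + 3)*(x + 2)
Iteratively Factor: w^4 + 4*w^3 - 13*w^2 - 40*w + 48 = (w - 1)*(w^3 + 5*w^2 - 8*w - 48) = (w - 1)*(w + 4)*(w^2 + w - 12) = (w - 3)*(w - 1)*(w + 4)*(w + 4)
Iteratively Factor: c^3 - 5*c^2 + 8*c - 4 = (c - 1)*(c^2 - 4*c + 4) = (c - 2)*(c - 1)*(c - 2)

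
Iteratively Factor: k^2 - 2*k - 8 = (k + 2)*(k - 4)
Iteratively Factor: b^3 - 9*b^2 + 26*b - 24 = (b - 3)*(b^2 - 6*b + 8) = (b - 4)*(b - 3)*(b - 2)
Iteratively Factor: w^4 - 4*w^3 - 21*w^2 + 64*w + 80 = (w - 4)*(w^3 - 21*w - 20) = (w - 4)*(w + 4)*(w^2 - 4*w - 5) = (w - 5)*(w - 4)*(w + 4)*(w + 1)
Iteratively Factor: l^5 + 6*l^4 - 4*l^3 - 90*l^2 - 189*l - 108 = (l + 3)*(l^4 + 3*l^3 - 13*l^2 - 51*l - 36) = (l + 1)*(l + 3)*(l^3 + 2*l^2 - 15*l - 36) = (l - 4)*(l + 1)*(l + 3)*(l^2 + 6*l + 9) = (l - 4)*(l + 1)*(l + 3)^2*(l + 3)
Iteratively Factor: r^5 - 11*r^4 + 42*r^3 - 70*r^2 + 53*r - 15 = (r - 1)*(r^4 - 10*r^3 + 32*r^2 - 38*r + 15) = (r - 1)^2*(r^3 - 9*r^2 + 23*r - 15) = (r - 1)^3*(r^2 - 8*r + 15) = (r - 5)*(r - 1)^3*(r - 3)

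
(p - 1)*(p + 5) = p^2 + 4*p - 5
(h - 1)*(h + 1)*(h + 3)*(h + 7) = h^4 + 10*h^3 + 20*h^2 - 10*h - 21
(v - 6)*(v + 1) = v^2 - 5*v - 6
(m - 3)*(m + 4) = m^2 + m - 12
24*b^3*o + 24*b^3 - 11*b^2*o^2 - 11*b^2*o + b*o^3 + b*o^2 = (-8*b + o)*(-3*b + o)*(b*o + b)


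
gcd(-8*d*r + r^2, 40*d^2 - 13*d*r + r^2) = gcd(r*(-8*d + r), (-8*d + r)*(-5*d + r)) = -8*d + r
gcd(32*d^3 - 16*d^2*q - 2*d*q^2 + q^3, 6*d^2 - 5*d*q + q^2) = -2*d + q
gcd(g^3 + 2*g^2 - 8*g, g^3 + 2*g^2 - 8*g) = g^3 + 2*g^2 - 8*g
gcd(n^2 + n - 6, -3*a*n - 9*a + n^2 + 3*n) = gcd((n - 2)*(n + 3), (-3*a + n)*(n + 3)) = n + 3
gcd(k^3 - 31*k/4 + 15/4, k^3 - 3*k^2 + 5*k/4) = k^2 - 3*k + 5/4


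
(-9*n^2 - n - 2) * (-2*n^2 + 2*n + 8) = 18*n^4 - 16*n^3 - 70*n^2 - 12*n - 16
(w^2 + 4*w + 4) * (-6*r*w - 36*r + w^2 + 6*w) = -6*r*w^3 - 60*r*w^2 - 168*r*w - 144*r + w^4 + 10*w^3 + 28*w^2 + 24*w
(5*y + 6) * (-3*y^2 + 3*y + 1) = -15*y^3 - 3*y^2 + 23*y + 6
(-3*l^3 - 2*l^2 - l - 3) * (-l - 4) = 3*l^4 + 14*l^3 + 9*l^2 + 7*l + 12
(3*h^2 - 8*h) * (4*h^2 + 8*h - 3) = 12*h^4 - 8*h^3 - 73*h^2 + 24*h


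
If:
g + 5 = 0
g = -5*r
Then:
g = -5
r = 1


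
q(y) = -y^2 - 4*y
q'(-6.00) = 8.00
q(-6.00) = -12.00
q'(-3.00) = 2.00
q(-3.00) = 3.00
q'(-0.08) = -3.84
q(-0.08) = 0.31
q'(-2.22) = 0.44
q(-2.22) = 3.95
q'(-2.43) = 0.86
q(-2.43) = 3.82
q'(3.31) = -10.62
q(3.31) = -24.20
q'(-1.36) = -1.28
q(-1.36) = 3.59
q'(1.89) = -7.78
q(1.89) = -11.13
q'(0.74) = -5.48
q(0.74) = -3.51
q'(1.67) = -7.34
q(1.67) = -9.47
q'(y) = -2*y - 4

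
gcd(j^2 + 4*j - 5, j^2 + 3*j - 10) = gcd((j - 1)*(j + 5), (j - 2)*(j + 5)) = j + 5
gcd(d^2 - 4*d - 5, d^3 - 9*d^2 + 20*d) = d - 5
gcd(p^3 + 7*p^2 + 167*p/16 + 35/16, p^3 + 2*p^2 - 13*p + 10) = p + 5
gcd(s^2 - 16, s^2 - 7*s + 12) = s - 4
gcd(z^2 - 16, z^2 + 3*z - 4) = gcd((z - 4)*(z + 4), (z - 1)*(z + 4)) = z + 4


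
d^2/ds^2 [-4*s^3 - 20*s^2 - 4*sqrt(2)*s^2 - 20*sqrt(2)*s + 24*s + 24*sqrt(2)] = -24*s - 40 - 8*sqrt(2)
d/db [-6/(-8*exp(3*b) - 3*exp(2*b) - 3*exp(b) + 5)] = (-144*exp(2*b) - 36*exp(b) - 18)*exp(b)/(8*exp(3*b) + 3*exp(2*b) + 3*exp(b) - 5)^2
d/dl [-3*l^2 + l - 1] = 1 - 6*l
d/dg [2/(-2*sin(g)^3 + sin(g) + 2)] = 4*(cos(g) - 3*cos(3*g))/(sin(g) - sin(3*g) - 4)^2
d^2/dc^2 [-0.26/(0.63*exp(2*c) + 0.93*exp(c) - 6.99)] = ((0.6552*exp(c) + 0.2418)*(0.63*exp(2*c) + 0.93*exp(c) - 6.99) - 0.26*(1.26*exp(c) + 0.93)*(2.52*exp(c) + 1.86)*exp(c))*exp(c)/(0.63*exp(2*c) + 0.93*exp(c) - 6.99)^3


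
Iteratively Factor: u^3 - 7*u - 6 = (u - 3)*(u^2 + 3*u + 2) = (u - 3)*(u + 2)*(u + 1)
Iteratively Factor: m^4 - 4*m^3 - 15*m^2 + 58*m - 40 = (m + 4)*(m^3 - 8*m^2 + 17*m - 10) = (m - 1)*(m + 4)*(m^2 - 7*m + 10) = (m - 5)*(m - 1)*(m + 4)*(m - 2)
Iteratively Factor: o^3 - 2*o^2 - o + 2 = (o - 1)*(o^2 - o - 2) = (o - 2)*(o - 1)*(o + 1)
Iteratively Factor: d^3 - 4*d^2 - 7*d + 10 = (d - 5)*(d^2 + d - 2) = (d - 5)*(d + 2)*(d - 1)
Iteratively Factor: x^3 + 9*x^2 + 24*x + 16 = (x + 4)*(x^2 + 5*x + 4) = (x + 1)*(x + 4)*(x + 4)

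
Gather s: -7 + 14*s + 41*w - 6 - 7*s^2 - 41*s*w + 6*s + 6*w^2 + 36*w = -7*s^2 + s*(20 - 41*w) + 6*w^2 + 77*w - 13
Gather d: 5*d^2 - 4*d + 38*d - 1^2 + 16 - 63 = 5*d^2 + 34*d - 48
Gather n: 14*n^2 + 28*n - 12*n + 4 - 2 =14*n^2 + 16*n + 2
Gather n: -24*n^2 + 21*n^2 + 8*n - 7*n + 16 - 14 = -3*n^2 + n + 2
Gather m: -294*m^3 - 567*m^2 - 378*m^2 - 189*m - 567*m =-294*m^3 - 945*m^2 - 756*m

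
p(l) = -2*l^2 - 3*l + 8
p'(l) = -4*l - 3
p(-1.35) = 8.40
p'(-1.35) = 2.40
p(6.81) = -105.18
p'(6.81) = -30.24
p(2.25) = -8.88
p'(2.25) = -12.00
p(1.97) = -5.67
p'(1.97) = -10.88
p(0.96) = 3.28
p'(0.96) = -6.84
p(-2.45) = 3.34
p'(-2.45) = 6.80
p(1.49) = -0.91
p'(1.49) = -8.96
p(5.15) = -60.50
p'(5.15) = -23.60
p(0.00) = 8.00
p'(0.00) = -3.00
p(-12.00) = -244.00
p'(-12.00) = 45.00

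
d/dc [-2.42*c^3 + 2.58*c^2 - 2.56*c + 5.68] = -7.26*c^2 + 5.16*c - 2.56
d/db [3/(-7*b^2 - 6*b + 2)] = 6*(7*b + 3)/(7*b^2 + 6*b - 2)^2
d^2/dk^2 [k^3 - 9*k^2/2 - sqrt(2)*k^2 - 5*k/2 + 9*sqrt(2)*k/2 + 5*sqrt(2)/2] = 6*k - 9 - 2*sqrt(2)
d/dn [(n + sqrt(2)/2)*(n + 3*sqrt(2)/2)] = 2*n + 2*sqrt(2)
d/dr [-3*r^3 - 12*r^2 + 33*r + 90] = -9*r^2 - 24*r + 33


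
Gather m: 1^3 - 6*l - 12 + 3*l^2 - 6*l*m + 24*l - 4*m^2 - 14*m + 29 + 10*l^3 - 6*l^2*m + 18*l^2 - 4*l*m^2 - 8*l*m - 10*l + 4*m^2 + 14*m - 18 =10*l^3 + 21*l^2 - 4*l*m^2 + 8*l + m*(-6*l^2 - 14*l)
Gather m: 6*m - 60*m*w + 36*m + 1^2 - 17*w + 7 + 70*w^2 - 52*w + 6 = m*(42 - 60*w) + 70*w^2 - 69*w + 14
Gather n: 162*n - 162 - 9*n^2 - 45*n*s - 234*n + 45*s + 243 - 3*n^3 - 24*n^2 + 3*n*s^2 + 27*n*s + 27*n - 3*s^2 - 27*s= -3*n^3 - 33*n^2 + n*(3*s^2 - 18*s - 45) - 3*s^2 + 18*s + 81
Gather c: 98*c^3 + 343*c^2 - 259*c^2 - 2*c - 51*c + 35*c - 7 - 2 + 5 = 98*c^3 + 84*c^2 - 18*c - 4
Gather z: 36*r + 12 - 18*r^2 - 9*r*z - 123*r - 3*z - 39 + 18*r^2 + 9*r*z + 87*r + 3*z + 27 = 0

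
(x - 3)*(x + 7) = x^2 + 4*x - 21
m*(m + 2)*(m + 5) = m^3 + 7*m^2 + 10*m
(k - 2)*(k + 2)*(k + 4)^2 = k^4 + 8*k^3 + 12*k^2 - 32*k - 64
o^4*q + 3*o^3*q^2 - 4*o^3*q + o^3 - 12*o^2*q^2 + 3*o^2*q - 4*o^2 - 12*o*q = o*(o - 4)*(o + 3*q)*(o*q + 1)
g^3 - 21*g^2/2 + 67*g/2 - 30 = (g - 5)*(g - 4)*(g - 3/2)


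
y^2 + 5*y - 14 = (y - 2)*(y + 7)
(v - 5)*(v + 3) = v^2 - 2*v - 15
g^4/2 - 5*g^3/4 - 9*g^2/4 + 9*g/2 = g*(g/2 + 1)*(g - 3)*(g - 3/2)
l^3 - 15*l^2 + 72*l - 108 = (l - 6)^2*(l - 3)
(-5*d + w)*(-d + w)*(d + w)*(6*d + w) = 30*d^4 - d^3*w - 31*d^2*w^2 + d*w^3 + w^4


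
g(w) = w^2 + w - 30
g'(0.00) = 1.00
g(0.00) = -30.00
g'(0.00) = 1.00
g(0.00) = -30.00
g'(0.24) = 1.48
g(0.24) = -29.70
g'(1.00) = 3.00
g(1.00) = -28.00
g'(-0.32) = 0.36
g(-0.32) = -30.22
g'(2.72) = 6.44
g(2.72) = -19.88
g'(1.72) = 4.44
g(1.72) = -25.32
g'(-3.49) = -5.98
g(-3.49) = -21.31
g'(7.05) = 15.10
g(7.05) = 26.75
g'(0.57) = 2.14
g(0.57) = -29.11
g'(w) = 2*w + 1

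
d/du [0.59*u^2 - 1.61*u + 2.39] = 1.18*u - 1.61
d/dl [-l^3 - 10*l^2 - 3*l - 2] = -3*l^2 - 20*l - 3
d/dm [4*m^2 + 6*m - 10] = 8*m + 6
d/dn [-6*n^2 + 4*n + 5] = 4 - 12*n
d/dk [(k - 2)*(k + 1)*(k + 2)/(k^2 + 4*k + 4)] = k*(k + 4)/(k^2 + 4*k + 4)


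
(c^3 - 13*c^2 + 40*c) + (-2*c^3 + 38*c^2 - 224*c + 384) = -c^3 + 25*c^2 - 184*c + 384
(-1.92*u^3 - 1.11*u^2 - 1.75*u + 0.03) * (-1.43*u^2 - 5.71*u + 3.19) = 2.7456*u^5 + 12.5505*u^4 + 2.7158*u^3 + 6.4087*u^2 - 5.7538*u + 0.0957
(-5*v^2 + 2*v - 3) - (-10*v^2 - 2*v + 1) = 5*v^2 + 4*v - 4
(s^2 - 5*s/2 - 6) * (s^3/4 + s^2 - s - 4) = s^5/4 + 3*s^4/8 - 5*s^3 - 15*s^2/2 + 16*s + 24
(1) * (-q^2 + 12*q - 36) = -q^2 + 12*q - 36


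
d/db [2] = 0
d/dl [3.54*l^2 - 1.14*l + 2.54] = 7.08*l - 1.14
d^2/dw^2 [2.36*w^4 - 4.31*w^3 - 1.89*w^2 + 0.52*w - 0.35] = 28.32*w^2 - 25.86*w - 3.78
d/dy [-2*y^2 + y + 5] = 1 - 4*y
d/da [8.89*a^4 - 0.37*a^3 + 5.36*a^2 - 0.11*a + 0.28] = 35.56*a^3 - 1.11*a^2 + 10.72*a - 0.11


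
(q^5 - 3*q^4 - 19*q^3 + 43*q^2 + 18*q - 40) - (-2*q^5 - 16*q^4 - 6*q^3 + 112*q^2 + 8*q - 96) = 3*q^5 + 13*q^4 - 13*q^3 - 69*q^2 + 10*q + 56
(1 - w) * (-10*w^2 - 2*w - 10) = 10*w^3 - 8*w^2 + 8*w - 10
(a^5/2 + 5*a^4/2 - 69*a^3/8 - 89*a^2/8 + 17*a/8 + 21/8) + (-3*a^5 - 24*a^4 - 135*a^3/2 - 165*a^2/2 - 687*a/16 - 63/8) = -5*a^5/2 - 43*a^4/2 - 609*a^3/8 - 749*a^2/8 - 653*a/16 - 21/4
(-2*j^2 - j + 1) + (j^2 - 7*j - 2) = -j^2 - 8*j - 1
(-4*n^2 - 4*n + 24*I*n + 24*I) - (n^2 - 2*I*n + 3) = -5*n^2 - 4*n + 26*I*n - 3 + 24*I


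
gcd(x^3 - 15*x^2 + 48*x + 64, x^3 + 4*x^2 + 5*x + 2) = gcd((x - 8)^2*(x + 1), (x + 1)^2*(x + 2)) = x + 1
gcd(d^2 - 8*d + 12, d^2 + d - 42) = d - 6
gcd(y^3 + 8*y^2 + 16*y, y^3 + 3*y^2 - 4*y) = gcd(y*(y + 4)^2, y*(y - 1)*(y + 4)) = y^2 + 4*y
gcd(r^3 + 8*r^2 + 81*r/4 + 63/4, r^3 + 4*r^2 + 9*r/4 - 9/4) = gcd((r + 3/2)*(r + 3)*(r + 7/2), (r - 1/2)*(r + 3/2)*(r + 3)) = r^2 + 9*r/2 + 9/2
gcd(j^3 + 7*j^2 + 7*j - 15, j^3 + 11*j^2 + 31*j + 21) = j + 3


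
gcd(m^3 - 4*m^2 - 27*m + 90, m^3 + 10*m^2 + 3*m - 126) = m - 3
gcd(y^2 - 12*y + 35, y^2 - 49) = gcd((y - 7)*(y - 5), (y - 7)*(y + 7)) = y - 7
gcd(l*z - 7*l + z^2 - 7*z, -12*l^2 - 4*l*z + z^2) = 1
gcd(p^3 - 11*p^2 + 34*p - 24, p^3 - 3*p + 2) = p - 1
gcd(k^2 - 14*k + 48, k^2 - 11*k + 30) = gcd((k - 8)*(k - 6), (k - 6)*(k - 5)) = k - 6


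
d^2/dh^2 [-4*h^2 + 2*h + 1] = -8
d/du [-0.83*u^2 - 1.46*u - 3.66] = -1.66*u - 1.46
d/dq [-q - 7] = -1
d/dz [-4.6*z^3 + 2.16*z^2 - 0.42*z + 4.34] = -13.8*z^2 + 4.32*z - 0.42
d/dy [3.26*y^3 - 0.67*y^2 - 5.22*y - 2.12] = 9.78*y^2 - 1.34*y - 5.22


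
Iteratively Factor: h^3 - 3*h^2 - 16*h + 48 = (h + 4)*(h^2 - 7*h + 12) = (h - 3)*(h + 4)*(h - 4)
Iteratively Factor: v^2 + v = (v)*(v + 1)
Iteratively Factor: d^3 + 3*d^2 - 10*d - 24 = (d + 2)*(d^2 + d - 12) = (d - 3)*(d + 2)*(d + 4)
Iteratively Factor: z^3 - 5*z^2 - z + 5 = (z - 1)*(z^2 - 4*z - 5) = (z - 1)*(z + 1)*(z - 5)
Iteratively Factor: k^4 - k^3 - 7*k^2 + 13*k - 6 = (k - 1)*(k^3 - 7*k + 6) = (k - 2)*(k - 1)*(k^2 + 2*k - 3) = (k - 2)*(k - 1)*(k + 3)*(k - 1)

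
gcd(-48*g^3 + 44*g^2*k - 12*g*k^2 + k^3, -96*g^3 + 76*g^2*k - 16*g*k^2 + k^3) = 12*g^2 - 8*g*k + k^2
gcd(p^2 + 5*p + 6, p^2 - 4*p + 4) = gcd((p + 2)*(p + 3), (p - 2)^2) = 1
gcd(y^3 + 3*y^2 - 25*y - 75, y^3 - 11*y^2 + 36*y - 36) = 1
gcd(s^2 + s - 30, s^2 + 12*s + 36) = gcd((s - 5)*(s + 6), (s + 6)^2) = s + 6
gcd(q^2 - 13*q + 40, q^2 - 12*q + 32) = q - 8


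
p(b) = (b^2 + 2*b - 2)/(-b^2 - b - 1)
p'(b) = (2*b + 1)*(b^2 + 2*b - 2)/(-b^2 - b - 1)^2 + (2*b + 2)/(-b^2 - b - 1) = (b^2 - 6*b - 4)/(b^4 + 2*b^3 + 3*b^2 + 2*b + 1)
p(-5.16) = -0.64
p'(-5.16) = 0.11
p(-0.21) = 2.85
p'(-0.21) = -3.87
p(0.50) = 0.43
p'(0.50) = -2.20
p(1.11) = -0.43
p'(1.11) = -0.84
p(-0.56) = 3.72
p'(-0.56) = -0.57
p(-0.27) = 3.07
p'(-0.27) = -3.58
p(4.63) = -1.06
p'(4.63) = -0.01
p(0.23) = 1.16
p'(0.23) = -3.24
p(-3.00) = -0.14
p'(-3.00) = 0.47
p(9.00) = -1.07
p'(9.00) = 0.00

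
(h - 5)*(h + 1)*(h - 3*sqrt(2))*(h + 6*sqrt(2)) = h^4 - 4*h^3 + 3*sqrt(2)*h^3 - 41*h^2 - 12*sqrt(2)*h^2 - 15*sqrt(2)*h + 144*h + 180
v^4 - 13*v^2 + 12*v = v*(v - 3)*(v - 1)*(v + 4)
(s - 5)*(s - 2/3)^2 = s^3 - 19*s^2/3 + 64*s/9 - 20/9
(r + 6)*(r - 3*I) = r^2 + 6*r - 3*I*r - 18*I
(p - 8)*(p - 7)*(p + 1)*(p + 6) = p^4 - 8*p^3 - 43*p^2 + 302*p + 336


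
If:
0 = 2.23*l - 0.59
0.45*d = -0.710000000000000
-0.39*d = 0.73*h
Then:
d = -1.58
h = 0.84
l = 0.26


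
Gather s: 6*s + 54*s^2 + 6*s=54*s^2 + 12*s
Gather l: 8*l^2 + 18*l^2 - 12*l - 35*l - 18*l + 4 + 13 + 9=26*l^2 - 65*l + 26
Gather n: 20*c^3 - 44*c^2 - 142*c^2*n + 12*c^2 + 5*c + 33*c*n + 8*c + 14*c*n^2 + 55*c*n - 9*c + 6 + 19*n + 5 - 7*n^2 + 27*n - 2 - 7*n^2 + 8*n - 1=20*c^3 - 32*c^2 + 4*c + n^2*(14*c - 14) + n*(-142*c^2 + 88*c + 54) + 8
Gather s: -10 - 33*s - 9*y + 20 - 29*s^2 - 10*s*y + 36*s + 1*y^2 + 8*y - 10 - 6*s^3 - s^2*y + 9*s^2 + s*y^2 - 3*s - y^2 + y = -6*s^3 + s^2*(-y - 20) + s*(y^2 - 10*y)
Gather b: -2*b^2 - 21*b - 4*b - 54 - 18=-2*b^2 - 25*b - 72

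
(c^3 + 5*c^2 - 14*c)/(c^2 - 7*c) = (c^2 + 5*c - 14)/(c - 7)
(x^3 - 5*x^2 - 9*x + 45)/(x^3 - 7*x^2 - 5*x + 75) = (x - 3)/(x - 5)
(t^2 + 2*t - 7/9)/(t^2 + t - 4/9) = (3*t + 7)/(3*t + 4)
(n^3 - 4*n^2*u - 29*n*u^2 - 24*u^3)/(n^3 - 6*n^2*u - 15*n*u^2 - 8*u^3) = (n + 3*u)/(n + u)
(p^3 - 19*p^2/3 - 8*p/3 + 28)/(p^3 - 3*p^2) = (3*p^3 - 19*p^2 - 8*p + 84)/(3*p^2*(p - 3))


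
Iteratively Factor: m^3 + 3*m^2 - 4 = (m + 2)*(m^2 + m - 2) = (m + 2)^2*(m - 1)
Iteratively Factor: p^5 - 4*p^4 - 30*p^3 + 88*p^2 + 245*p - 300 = (p - 5)*(p^4 + p^3 - 25*p^2 - 37*p + 60) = (p - 5)*(p + 3)*(p^3 - 2*p^2 - 19*p + 20) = (p - 5)*(p - 1)*(p + 3)*(p^2 - p - 20) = (p - 5)*(p - 1)*(p + 3)*(p + 4)*(p - 5)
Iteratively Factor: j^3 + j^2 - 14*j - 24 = (j - 4)*(j^2 + 5*j + 6) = (j - 4)*(j + 2)*(j + 3)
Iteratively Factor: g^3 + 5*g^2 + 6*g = (g + 2)*(g^2 + 3*g) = g*(g + 2)*(g + 3)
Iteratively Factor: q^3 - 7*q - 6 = (q + 2)*(q^2 - 2*q - 3) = (q - 3)*(q + 2)*(q + 1)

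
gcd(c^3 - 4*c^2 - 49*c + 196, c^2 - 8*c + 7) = c - 7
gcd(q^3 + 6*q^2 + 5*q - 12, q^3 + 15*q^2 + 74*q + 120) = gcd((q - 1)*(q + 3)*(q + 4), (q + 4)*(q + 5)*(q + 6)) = q + 4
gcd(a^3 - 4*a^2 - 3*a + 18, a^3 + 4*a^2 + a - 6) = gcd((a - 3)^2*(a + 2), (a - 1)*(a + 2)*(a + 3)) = a + 2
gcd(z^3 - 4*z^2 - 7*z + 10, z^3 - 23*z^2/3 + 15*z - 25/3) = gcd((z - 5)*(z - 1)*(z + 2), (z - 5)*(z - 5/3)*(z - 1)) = z^2 - 6*z + 5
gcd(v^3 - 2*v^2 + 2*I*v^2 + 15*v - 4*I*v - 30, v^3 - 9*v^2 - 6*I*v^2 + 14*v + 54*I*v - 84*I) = v - 2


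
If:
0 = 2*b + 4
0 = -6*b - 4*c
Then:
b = -2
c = 3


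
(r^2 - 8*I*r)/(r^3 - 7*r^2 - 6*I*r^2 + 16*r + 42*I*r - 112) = r/(r^2 + r*(-7 + 2*I) - 14*I)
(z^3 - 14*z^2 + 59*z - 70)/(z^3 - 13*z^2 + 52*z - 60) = (z - 7)/(z - 6)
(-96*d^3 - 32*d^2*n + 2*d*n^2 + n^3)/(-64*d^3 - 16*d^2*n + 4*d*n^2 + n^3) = (6*d - n)/(4*d - n)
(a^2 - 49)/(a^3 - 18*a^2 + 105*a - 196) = (a + 7)/(a^2 - 11*a + 28)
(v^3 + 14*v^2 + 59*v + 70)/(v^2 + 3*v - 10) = (v^2 + 9*v + 14)/(v - 2)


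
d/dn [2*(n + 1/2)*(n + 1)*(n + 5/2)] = 6*n^2 + 16*n + 17/2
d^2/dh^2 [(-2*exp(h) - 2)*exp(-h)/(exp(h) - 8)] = 2*(-exp(3*h) - 12*exp(2*h) + 24*exp(h) - 64)*exp(-h)/(exp(3*h) - 24*exp(2*h) + 192*exp(h) - 512)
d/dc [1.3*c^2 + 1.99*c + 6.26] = 2.6*c + 1.99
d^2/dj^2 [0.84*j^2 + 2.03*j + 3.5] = 1.68000000000000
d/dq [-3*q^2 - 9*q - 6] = -6*q - 9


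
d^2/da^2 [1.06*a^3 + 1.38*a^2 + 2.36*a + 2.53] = 6.36*a + 2.76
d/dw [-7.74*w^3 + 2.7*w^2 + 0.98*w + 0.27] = -23.22*w^2 + 5.4*w + 0.98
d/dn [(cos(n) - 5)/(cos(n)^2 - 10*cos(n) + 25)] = sin(n)/(cos(n) - 5)^2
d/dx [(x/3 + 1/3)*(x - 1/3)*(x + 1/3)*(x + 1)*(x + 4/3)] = 5*x^4/3 + 40*x^3/9 + 32*x^2/9 + 52*x/81 - 11/81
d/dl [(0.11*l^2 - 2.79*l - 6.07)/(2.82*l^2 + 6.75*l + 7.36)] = (8.6103*l^2 + 35.854*l + 20.4381)/(7.9524*l^4 + 38.07*l^3 + 87.0729*l^2 + 99.36*l + 54.1696)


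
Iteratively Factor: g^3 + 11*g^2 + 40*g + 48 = (g + 4)*(g^2 + 7*g + 12) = (g + 4)^2*(g + 3)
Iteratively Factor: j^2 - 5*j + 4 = (j - 4)*(j - 1)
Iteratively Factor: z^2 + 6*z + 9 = (z + 3)*(z + 3)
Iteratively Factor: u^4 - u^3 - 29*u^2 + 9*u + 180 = (u + 4)*(u^3 - 5*u^2 - 9*u + 45) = (u - 5)*(u + 4)*(u^2 - 9) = (u - 5)*(u + 3)*(u + 4)*(u - 3)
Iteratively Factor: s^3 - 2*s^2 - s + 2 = (s - 2)*(s^2 - 1) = (s - 2)*(s - 1)*(s + 1)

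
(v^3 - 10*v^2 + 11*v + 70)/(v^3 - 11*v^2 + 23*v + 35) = (v + 2)/(v + 1)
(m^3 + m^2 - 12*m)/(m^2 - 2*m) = (m^2 + m - 12)/(m - 2)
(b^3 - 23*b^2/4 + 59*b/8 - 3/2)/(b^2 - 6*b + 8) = (8*b^2 - 14*b + 3)/(8*(b - 2))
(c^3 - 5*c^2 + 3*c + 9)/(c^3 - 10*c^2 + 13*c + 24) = (c - 3)/(c - 8)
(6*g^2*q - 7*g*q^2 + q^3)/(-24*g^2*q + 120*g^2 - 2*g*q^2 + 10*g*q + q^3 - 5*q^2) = q*(-g + q)/(4*g*q - 20*g + q^2 - 5*q)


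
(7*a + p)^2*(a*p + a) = 49*a^3*p + 49*a^3 + 14*a^2*p^2 + 14*a^2*p + a*p^3 + a*p^2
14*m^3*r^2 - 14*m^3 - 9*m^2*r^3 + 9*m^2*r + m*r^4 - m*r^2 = (-7*m + r)*(-2*m + r)*(r - 1)*(m*r + m)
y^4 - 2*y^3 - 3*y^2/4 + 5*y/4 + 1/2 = (y - 2)*(y - 1)*(y + 1/2)^2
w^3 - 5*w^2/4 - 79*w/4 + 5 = (w - 5)*(w - 1/4)*(w + 4)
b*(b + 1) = b^2 + b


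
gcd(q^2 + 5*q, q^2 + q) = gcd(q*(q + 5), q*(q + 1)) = q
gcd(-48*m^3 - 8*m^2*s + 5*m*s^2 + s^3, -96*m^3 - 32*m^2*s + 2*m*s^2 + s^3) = 16*m^2 + 8*m*s + s^2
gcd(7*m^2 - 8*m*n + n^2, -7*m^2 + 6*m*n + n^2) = m - n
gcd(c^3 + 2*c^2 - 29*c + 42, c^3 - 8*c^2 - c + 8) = 1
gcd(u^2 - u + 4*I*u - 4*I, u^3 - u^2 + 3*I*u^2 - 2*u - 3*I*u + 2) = u - 1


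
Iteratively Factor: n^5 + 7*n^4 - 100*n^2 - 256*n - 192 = (n + 4)*(n^4 + 3*n^3 - 12*n^2 - 52*n - 48) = (n + 2)*(n + 4)*(n^3 + n^2 - 14*n - 24) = (n + 2)*(n + 3)*(n + 4)*(n^2 - 2*n - 8) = (n + 2)^2*(n + 3)*(n + 4)*(n - 4)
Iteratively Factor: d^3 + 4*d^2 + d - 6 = (d - 1)*(d^2 + 5*d + 6) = (d - 1)*(d + 2)*(d + 3)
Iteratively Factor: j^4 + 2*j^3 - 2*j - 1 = (j + 1)*(j^3 + j^2 - j - 1) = (j + 1)^2*(j^2 - 1) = (j - 1)*(j + 1)^2*(j + 1)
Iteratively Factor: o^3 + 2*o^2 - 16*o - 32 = (o + 2)*(o^2 - 16) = (o - 4)*(o + 2)*(o + 4)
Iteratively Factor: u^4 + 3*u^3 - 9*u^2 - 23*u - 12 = (u + 1)*(u^3 + 2*u^2 - 11*u - 12) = (u + 1)^2*(u^2 + u - 12) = (u - 3)*(u + 1)^2*(u + 4)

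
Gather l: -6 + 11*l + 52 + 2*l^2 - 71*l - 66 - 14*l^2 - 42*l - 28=-12*l^2 - 102*l - 48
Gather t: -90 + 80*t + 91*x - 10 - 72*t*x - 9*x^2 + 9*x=t*(80 - 72*x) - 9*x^2 + 100*x - 100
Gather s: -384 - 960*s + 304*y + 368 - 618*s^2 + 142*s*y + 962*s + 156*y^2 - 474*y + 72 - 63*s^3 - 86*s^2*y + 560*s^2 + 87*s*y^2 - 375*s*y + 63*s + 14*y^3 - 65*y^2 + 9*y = -63*s^3 + s^2*(-86*y - 58) + s*(87*y^2 - 233*y + 65) + 14*y^3 + 91*y^2 - 161*y + 56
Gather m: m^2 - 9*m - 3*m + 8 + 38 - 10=m^2 - 12*m + 36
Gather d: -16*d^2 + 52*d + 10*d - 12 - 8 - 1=-16*d^2 + 62*d - 21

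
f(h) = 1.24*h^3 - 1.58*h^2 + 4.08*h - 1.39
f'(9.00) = 276.96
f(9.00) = 811.31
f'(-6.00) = 156.96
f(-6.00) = -350.59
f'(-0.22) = 4.96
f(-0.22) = -2.38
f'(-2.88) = 44.04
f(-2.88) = -55.87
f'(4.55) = 66.72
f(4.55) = 101.27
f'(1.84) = 10.86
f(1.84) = 8.49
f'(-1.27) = 14.09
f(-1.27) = -11.66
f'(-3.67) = 65.78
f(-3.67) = -98.94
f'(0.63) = 3.57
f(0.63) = 0.86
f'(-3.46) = 59.55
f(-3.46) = -85.78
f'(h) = 3.72*h^2 - 3.16*h + 4.08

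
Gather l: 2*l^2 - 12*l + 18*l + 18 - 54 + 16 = 2*l^2 + 6*l - 20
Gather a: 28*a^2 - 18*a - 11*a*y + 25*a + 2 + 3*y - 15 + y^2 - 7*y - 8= 28*a^2 + a*(7 - 11*y) + y^2 - 4*y - 21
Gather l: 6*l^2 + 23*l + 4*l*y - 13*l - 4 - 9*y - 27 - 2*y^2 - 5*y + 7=6*l^2 + l*(4*y + 10) - 2*y^2 - 14*y - 24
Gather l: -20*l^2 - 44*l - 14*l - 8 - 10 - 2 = -20*l^2 - 58*l - 20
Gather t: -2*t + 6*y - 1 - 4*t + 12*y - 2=-6*t + 18*y - 3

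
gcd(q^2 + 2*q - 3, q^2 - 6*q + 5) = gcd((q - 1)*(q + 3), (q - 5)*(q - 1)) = q - 1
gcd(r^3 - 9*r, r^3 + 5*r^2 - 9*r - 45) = r^2 - 9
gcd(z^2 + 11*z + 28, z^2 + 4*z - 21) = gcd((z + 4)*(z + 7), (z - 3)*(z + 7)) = z + 7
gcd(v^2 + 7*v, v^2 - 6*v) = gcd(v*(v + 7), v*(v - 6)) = v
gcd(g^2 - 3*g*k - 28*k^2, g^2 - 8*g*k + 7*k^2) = g - 7*k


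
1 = 1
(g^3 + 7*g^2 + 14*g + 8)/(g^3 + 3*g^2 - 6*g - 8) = (g + 2)/(g - 2)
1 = 1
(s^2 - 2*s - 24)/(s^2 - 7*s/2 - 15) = 2*(s + 4)/(2*s + 5)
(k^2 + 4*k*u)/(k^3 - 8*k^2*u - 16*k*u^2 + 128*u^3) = k/(k^2 - 12*k*u + 32*u^2)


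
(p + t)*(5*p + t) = 5*p^2 + 6*p*t + t^2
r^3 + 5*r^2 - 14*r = r*(r - 2)*(r + 7)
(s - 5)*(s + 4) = s^2 - s - 20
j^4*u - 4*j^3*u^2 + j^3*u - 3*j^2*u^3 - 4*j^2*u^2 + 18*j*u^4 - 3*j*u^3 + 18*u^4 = (j - 3*u)^2*(j + 2*u)*(j*u + u)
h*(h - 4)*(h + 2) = h^3 - 2*h^2 - 8*h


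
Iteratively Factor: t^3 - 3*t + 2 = (t - 1)*(t^2 + t - 2) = (t - 1)*(t + 2)*(t - 1)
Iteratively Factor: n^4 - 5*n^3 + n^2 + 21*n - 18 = (n - 3)*(n^3 - 2*n^2 - 5*n + 6) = (n - 3)*(n - 1)*(n^2 - n - 6) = (n - 3)*(n - 1)*(n + 2)*(n - 3)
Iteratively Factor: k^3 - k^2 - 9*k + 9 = (k + 3)*(k^2 - 4*k + 3) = (k - 1)*(k + 3)*(k - 3)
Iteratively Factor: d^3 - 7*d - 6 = (d - 3)*(d^2 + 3*d + 2) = (d - 3)*(d + 2)*(d + 1)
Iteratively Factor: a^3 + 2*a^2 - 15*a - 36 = (a + 3)*(a^2 - a - 12) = (a + 3)^2*(a - 4)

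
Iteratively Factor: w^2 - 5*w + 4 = (w - 1)*(w - 4)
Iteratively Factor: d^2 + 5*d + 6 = (d + 3)*(d + 2)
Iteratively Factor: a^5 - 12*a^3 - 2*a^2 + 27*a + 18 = (a - 2)*(a^4 + 2*a^3 - 8*a^2 - 18*a - 9) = (a - 2)*(a + 3)*(a^3 - a^2 - 5*a - 3) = (a - 2)*(a + 1)*(a + 3)*(a^2 - 2*a - 3) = (a - 2)*(a + 1)^2*(a + 3)*(a - 3)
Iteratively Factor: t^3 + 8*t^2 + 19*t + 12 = (t + 4)*(t^2 + 4*t + 3) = (t + 3)*(t + 4)*(t + 1)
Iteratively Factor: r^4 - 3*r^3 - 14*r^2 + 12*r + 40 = (r - 2)*(r^3 - r^2 - 16*r - 20) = (r - 5)*(r - 2)*(r^2 + 4*r + 4) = (r - 5)*(r - 2)*(r + 2)*(r + 2)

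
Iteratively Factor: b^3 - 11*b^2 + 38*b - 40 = (b - 5)*(b^2 - 6*b + 8) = (b - 5)*(b - 2)*(b - 4)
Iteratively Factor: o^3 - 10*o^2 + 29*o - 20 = (o - 5)*(o^2 - 5*o + 4) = (o - 5)*(o - 4)*(o - 1)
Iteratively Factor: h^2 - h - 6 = (h - 3)*(h + 2)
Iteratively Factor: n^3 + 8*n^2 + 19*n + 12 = (n + 4)*(n^2 + 4*n + 3) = (n + 1)*(n + 4)*(n + 3)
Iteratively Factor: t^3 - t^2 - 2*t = (t)*(t^2 - t - 2) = t*(t - 2)*(t + 1)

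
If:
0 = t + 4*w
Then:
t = -4*w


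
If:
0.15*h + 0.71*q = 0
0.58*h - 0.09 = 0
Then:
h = 0.16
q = -0.03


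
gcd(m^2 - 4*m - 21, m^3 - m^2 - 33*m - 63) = m^2 - 4*m - 21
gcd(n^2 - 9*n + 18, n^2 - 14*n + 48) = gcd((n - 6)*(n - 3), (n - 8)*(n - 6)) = n - 6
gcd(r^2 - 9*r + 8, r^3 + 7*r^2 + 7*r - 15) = r - 1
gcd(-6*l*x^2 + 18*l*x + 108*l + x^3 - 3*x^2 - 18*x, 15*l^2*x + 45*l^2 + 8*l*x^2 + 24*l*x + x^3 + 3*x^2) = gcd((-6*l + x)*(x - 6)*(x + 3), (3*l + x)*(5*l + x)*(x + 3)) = x + 3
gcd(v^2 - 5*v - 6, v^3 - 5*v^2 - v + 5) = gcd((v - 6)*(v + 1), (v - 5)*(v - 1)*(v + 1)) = v + 1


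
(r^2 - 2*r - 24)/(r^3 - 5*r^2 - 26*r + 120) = (r + 4)/(r^2 + r - 20)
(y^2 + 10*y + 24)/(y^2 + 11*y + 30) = (y + 4)/(y + 5)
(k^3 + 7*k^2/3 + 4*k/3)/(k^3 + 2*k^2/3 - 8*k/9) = 3*(k + 1)/(3*k - 2)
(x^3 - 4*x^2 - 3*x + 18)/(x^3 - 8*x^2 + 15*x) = (x^2 - x - 6)/(x*(x - 5))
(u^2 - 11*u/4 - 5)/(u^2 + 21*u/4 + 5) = (u - 4)/(u + 4)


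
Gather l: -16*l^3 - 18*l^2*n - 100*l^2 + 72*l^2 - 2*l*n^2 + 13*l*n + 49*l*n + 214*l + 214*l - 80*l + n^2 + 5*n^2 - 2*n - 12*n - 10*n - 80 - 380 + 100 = -16*l^3 + l^2*(-18*n - 28) + l*(-2*n^2 + 62*n + 348) + 6*n^2 - 24*n - 360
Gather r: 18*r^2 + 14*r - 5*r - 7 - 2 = 18*r^2 + 9*r - 9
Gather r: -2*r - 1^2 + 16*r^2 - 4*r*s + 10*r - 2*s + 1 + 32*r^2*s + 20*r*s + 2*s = r^2*(32*s + 16) + r*(16*s + 8)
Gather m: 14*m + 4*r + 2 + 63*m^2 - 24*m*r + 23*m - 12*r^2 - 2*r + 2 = 63*m^2 + m*(37 - 24*r) - 12*r^2 + 2*r + 4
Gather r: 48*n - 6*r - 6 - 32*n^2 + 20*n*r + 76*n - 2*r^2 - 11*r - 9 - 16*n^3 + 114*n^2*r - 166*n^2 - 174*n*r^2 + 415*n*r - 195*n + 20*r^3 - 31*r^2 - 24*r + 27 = -16*n^3 - 198*n^2 - 71*n + 20*r^3 + r^2*(-174*n - 33) + r*(114*n^2 + 435*n - 41) + 12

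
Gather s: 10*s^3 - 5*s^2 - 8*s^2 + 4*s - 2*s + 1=10*s^3 - 13*s^2 + 2*s + 1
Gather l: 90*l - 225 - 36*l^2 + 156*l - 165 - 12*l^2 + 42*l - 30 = -48*l^2 + 288*l - 420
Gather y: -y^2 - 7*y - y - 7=-y^2 - 8*y - 7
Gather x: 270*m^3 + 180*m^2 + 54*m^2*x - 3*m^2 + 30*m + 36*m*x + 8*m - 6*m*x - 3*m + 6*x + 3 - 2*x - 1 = 270*m^3 + 177*m^2 + 35*m + x*(54*m^2 + 30*m + 4) + 2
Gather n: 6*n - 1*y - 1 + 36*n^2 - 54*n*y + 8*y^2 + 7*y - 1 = 36*n^2 + n*(6 - 54*y) + 8*y^2 + 6*y - 2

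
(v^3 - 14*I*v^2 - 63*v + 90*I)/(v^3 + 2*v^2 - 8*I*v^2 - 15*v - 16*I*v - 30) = (v - 6*I)/(v + 2)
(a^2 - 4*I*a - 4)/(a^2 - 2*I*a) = (a - 2*I)/a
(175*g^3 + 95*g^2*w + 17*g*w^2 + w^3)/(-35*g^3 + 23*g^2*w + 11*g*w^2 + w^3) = (5*g + w)/(-g + w)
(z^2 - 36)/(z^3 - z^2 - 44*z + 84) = (z + 6)/(z^2 + 5*z - 14)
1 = 1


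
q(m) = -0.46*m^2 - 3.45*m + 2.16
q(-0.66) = 4.24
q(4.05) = -19.36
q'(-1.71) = -1.88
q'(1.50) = -4.83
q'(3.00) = -6.21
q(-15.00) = -49.59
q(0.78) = -0.81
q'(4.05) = -7.18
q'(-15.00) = 10.35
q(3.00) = -12.33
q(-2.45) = 7.85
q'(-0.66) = -2.84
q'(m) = -0.92*m - 3.45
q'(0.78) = -4.17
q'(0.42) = -3.84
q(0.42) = 0.63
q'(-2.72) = -0.95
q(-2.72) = 8.14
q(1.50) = -4.05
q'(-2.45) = -1.20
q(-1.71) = 6.71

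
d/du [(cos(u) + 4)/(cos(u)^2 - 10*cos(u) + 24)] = (cos(u)^2 + 8*cos(u) - 64)*sin(u)/(cos(u)^2 - 10*cos(u) + 24)^2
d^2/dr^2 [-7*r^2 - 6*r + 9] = -14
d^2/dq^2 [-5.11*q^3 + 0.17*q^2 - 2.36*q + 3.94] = 0.34 - 30.66*q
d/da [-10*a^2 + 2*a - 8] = 2 - 20*a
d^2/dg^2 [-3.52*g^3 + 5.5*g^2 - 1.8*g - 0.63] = 11.0 - 21.12*g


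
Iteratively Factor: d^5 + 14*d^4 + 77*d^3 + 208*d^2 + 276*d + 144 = (d + 2)*(d^4 + 12*d^3 + 53*d^2 + 102*d + 72) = (d + 2)*(d + 3)*(d^3 + 9*d^2 + 26*d + 24) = (d + 2)^2*(d + 3)*(d^2 + 7*d + 12) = (d + 2)^2*(d + 3)^2*(d + 4)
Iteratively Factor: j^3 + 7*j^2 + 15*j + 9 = (j + 3)*(j^2 + 4*j + 3) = (j + 3)^2*(j + 1)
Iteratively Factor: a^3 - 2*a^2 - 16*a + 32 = (a - 2)*(a^2 - 16) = (a - 4)*(a - 2)*(a + 4)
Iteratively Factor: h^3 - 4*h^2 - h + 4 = (h - 4)*(h^2 - 1) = (h - 4)*(h - 1)*(h + 1)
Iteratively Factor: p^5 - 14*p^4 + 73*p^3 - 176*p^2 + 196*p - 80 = (p - 4)*(p^4 - 10*p^3 + 33*p^2 - 44*p + 20) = (p - 4)*(p - 1)*(p^3 - 9*p^2 + 24*p - 20) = (p - 4)*(p - 2)*(p - 1)*(p^2 - 7*p + 10) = (p - 4)*(p - 2)^2*(p - 1)*(p - 5)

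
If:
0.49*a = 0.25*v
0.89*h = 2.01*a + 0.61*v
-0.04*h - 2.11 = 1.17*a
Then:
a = -1.61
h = -5.78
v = -3.15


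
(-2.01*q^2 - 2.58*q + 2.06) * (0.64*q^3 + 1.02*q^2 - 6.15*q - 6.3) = -1.2864*q^5 - 3.7014*q^4 + 11.0483*q^3 + 30.6312*q^2 + 3.585*q - 12.978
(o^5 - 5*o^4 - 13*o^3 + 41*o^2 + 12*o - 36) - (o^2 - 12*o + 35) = o^5 - 5*o^4 - 13*o^3 + 40*o^2 + 24*o - 71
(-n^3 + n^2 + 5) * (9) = -9*n^3 + 9*n^2 + 45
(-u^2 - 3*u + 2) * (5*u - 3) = -5*u^3 - 12*u^2 + 19*u - 6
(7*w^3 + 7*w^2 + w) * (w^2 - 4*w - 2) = 7*w^5 - 21*w^4 - 41*w^3 - 18*w^2 - 2*w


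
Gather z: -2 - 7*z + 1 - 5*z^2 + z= -5*z^2 - 6*z - 1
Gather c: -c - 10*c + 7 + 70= 77 - 11*c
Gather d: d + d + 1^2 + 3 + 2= 2*d + 6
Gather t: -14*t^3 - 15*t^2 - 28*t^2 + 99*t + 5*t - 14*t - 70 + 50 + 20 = -14*t^3 - 43*t^2 + 90*t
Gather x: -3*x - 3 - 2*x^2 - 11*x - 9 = -2*x^2 - 14*x - 12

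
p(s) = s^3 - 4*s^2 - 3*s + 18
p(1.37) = 8.95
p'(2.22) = -5.97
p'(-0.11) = -2.08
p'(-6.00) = 153.00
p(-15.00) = -4212.00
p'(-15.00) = 792.00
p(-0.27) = 18.50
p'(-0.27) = -0.62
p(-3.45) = -60.32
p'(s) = 3*s^2 - 8*s - 3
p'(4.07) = 14.13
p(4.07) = 6.95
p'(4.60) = 23.68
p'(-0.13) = -1.91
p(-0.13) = 18.32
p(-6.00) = -324.00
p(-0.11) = 18.28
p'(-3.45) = 60.31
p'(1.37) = -8.33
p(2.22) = 2.57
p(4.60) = 16.90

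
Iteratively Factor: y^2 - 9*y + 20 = (y - 5)*(y - 4)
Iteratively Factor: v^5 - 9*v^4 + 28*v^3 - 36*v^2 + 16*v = (v - 4)*(v^4 - 5*v^3 + 8*v^2 - 4*v) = (v - 4)*(v - 2)*(v^3 - 3*v^2 + 2*v) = (v - 4)*(v - 2)^2*(v^2 - v) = v*(v - 4)*(v - 2)^2*(v - 1)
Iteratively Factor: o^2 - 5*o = (o - 5)*(o)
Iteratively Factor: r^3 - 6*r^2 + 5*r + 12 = (r - 3)*(r^2 - 3*r - 4) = (r - 4)*(r - 3)*(r + 1)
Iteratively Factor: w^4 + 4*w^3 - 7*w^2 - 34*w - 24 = (w + 2)*(w^3 + 2*w^2 - 11*w - 12) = (w + 1)*(w + 2)*(w^2 + w - 12) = (w + 1)*(w + 2)*(w + 4)*(w - 3)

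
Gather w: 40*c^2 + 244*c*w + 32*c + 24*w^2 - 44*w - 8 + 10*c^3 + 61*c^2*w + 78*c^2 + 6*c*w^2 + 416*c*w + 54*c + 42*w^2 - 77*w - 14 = 10*c^3 + 118*c^2 + 86*c + w^2*(6*c + 66) + w*(61*c^2 + 660*c - 121) - 22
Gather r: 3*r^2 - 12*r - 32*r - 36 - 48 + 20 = 3*r^2 - 44*r - 64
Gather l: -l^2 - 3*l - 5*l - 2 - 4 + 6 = -l^2 - 8*l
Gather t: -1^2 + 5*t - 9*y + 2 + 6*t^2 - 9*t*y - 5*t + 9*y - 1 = 6*t^2 - 9*t*y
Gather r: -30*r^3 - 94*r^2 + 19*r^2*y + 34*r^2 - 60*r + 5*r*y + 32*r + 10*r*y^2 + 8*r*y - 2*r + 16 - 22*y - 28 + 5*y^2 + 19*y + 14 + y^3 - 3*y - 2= -30*r^3 + r^2*(19*y - 60) + r*(10*y^2 + 13*y - 30) + y^3 + 5*y^2 - 6*y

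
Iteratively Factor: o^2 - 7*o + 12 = (o - 4)*(o - 3)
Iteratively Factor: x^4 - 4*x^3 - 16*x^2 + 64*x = (x - 4)*(x^3 - 16*x) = (x - 4)*(x + 4)*(x^2 - 4*x) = x*(x - 4)*(x + 4)*(x - 4)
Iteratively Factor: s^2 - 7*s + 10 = (s - 5)*(s - 2)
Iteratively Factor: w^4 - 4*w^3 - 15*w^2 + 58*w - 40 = (w - 1)*(w^3 - 3*w^2 - 18*w + 40) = (w - 2)*(w - 1)*(w^2 - w - 20) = (w - 5)*(w - 2)*(w - 1)*(w + 4)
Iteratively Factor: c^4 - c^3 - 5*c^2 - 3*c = (c + 1)*(c^3 - 2*c^2 - 3*c) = (c + 1)^2*(c^2 - 3*c) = c*(c + 1)^2*(c - 3)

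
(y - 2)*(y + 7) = y^2 + 5*y - 14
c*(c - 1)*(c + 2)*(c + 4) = c^4 + 5*c^3 + 2*c^2 - 8*c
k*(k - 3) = k^2 - 3*k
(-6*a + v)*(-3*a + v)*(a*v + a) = 18*a^3*v + 18*a^3 - 9*a^2*v^2 - 9*a^2*v + a*v^3 + a*v^2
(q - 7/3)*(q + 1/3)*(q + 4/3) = q^3 - 2*q^2/3 - 31*q/9 - 28/27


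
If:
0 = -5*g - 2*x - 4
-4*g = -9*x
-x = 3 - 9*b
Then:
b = 143/477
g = -36/53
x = -16/53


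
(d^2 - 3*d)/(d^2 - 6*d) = (d - 3)/(d - 6)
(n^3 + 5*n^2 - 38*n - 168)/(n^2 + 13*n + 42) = (n^2 - 2*n - 24)/(n + 6)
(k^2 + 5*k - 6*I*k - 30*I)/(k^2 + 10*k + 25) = (k - 6*I)/(k + 5)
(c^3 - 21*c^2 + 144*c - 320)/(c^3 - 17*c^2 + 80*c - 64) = (c - 5)/(c - 1)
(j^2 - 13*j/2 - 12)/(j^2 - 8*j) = (j + 3/2)/j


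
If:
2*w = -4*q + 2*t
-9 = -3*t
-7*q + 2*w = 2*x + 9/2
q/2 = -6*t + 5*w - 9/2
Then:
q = -5/7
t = 3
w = 31/7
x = 131/28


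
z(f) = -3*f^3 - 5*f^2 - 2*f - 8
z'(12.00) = -1418.00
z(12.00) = -5936.00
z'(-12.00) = -1178.00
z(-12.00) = 4480.00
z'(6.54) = -452.34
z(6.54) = -1074.12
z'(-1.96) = -16.97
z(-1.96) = -0.70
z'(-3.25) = -64.56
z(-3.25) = 48.67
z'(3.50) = -147.25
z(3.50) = -204.88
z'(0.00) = -2.00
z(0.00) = -8.00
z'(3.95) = -181.92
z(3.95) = -278.80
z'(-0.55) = 0.78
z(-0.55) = -7.91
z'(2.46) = -81.06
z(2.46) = -87.84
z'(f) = -9*f^2 - 10*f - 2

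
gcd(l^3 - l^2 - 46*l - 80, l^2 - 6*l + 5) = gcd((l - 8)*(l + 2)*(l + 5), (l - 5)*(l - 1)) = 1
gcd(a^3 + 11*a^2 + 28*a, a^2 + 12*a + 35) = a + 7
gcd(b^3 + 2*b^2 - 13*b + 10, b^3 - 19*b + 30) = b^2 + 3*b - 10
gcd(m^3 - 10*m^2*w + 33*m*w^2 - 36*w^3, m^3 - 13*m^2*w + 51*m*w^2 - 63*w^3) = m^2 - 6*m*w + 9*w^2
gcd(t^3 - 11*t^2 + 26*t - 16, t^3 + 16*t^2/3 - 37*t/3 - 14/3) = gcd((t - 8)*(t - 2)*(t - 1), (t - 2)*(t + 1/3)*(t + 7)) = t - 2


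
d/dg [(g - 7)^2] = 2*g - 14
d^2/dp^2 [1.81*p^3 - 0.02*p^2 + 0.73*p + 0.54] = 10.86*p - 0.04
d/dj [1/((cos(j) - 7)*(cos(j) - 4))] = (2*cos(j) - 11)*sin(j)/((cos(j) - 7)^2*(cos(j) - 4)^2)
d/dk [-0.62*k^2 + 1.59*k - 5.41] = 1.59 - 1.24*k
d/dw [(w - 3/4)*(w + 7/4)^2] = (4*w + 7)*(12*w + 1)/16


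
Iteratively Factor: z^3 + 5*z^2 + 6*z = (z + 3)*(z^2 + 2*z) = (z + 2)*(z + 3)*(z)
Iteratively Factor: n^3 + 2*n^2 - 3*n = (n)*(n^2 + 2*n - 3) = n*(n - 1)*(n + 3)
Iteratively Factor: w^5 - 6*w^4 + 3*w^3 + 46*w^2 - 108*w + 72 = (w - 2)*(w^4 - 4*w^3 - 5*w^2 + 36*w - 36) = (w - 2)*(w + 3)*(w^3 - 7*w^2 + 16*w - 12) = (w - 2)^2*(w + 3)*(w^2 - 5*w + 6) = (w - 2)^3*(w + 3)*(w - 3)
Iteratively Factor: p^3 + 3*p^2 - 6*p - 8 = (p + 1)*(p^2 + 2*p - 8) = (p + 1)*(p + 4)*(p - 2)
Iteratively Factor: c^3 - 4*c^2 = (c)*(c^2 - 4*c) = c*(c - 4)*(c)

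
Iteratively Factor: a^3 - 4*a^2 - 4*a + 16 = (a - 4)*(a^2 - 4) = (a - 4)*(a - 2)*(a + 2)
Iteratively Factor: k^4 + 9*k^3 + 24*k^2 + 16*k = (k + 1)*(k^3 + 8*k^2 + 16*k) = k*(k + 1)*(k^2 + 8*k + 16) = k*(k + 1)*(k + 4)*(k + 4)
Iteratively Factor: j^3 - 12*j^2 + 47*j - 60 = (j - 5)*(j^2 - 7*j + 12) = (j - 5)*(j - 4)*(j - 3)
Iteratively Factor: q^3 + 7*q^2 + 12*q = (q + 4)*(q^2 + 3*q) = q*(q + 4)*(q + 3)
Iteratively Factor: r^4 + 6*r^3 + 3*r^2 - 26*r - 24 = (r + 3)*(r^3 + 3*r^2 - 6*r - 8) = (r - 2)*(r + 3)*(r^2 + 5*r + 4) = (r - 2)*(r + 1)*(r + 3)*(r + 4)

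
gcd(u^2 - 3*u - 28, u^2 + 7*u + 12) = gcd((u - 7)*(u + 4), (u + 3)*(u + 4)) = u + 4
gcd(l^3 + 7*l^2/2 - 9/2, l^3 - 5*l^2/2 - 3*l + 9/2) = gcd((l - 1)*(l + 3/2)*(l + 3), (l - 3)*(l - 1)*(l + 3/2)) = l^2 + l/2 - 3/2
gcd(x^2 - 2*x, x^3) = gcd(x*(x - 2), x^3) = x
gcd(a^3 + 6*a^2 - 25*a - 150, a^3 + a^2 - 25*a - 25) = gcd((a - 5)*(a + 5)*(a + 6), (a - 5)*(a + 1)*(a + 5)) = a^2 - 25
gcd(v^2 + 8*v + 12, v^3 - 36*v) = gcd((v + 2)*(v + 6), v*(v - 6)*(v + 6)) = v + 6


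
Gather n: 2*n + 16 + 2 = 2*n + 18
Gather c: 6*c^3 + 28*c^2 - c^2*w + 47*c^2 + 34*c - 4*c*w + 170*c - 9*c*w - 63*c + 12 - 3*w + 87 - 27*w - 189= 6*c^3 + c^2*(75 - w) + c*(141 - 13*w) - 30*w - 90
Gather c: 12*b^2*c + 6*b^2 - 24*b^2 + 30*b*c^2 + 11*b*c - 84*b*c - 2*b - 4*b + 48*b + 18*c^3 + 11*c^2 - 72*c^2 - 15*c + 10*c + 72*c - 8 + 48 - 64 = -18*b^2 + 42*b + 18*c^3 + c^2*(30*b - 61) + c*(12*b^2 - 73*b + 67) - 24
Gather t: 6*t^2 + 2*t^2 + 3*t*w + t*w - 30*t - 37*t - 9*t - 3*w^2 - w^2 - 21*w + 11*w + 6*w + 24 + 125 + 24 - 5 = 8*t^2 + t*(4*w - 76) - 4*w^2 - 4*w + 168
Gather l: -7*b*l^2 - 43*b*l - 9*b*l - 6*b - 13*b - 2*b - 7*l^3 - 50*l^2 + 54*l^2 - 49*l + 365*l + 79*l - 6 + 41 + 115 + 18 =-21*b - 7*l^3 + l^2*(4 - 7*b) + l*(395 - 52*b) + 168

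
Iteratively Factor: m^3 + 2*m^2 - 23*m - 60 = (m + 4)*(m^2 - 2*m - 15) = (m - 5)*(m + 4)*(m + 3)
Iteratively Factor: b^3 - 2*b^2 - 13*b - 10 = (b - 5)*(b^2 + 3*b + 2) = (b - 5)*(b + 2)*(b + 1)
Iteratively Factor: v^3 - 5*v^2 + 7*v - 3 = (v - 1)*(v^2 - 4*v + 3) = (v - 1)^2*(v - 3)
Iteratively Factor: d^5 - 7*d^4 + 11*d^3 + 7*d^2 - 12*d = (d - 1)*(d^4 - 6*d^3 + 5*d^2 + 12*d) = (d - 3)*(d - 1)*(d^3 - 3*d^2 - 4*d) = (d - 3)*(d - 1)*(d + 1)*(d^2 - 4*d) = d*(d - 3)*(d - 1)*(d + 1)*(d - 4)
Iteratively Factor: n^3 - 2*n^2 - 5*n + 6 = (n + 2)*(n^2 - 4*n + 3) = (n - 3)*(n + 2)*(n - 1)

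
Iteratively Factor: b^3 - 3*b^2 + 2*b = (b - 2)*(b^2 - b) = (b - 2)*(b - 1)*(b)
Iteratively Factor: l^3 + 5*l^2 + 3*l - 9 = (l + 3)*(l^2 + 2*l - 3) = (l - 1)*(l + 3)*(l + 3)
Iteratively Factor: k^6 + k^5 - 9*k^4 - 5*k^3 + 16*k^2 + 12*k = (k - 2)*(k^5 + 3*k^4 - 3*k^3 - 11*k^2 - 6*k) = k*(k - 2)*(k^4 + 3*k^3 - 3*k^2 - 11*k - 6) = k*(k - 2)^2*(k^3 + 5*k^2 + 7*k + 3) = k*(k - 2)^2*(k + 3)*(k^2 + 2*k + 1) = k*(k - 2)^2*(k + 1)*(k + 3)*(k + 1)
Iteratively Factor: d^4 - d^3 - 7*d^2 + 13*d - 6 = (d - 1)*(d^3 - 7*d + 6) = (d - 1)*(d + 3)*(d^2 - 3*d + 2) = (d - 1)^2*(d + 3)*(d - 2)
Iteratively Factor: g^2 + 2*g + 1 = (g + 1)*(g + 1)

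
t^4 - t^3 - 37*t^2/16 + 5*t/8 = t*(t - 2)*(t - 1/4)*(t + 5/4)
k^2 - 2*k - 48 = (k - 8)*(k + 6)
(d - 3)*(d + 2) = d^2 - d - 6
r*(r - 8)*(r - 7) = r^3 - 15*r^2 + 56*r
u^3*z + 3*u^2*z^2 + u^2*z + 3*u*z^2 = u*(u + 3*z)*(u*z + z)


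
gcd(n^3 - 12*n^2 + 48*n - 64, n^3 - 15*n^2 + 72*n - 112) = n^2 - 8*n + 16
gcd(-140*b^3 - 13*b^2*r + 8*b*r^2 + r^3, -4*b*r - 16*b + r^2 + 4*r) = -4*b + r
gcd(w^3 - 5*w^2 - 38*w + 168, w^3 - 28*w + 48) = w^2 + 2*w - 24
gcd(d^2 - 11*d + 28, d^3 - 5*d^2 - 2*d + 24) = d - 4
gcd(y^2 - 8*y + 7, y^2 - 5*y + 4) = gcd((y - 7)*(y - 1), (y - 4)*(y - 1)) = y - 1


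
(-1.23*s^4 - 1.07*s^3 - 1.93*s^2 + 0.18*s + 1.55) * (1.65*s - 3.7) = -2.0295*s^5 + 2.7855*s^4 + 0.774500000000001*s^3 + 7.438*s^2 + 1.8915*s - 5.735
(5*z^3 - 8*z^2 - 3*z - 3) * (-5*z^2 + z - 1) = -25*z^5 + 45*z^4 + 2*z^3 + 20*z^2 + 3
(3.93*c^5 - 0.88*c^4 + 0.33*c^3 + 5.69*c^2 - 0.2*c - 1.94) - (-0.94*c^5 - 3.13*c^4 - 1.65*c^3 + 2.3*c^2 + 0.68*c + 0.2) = 4.87*c^5 + 2.25*c^4 + 1.98*c^3 + 3.39*c^2 - 0.88*c - 2.14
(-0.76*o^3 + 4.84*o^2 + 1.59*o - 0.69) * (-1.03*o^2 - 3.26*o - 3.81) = 0.7828*o^5 - 2.5076*o^4 - 14.5205*o^3 - 22.9131*o^2 - 3.8085*o + 2.6289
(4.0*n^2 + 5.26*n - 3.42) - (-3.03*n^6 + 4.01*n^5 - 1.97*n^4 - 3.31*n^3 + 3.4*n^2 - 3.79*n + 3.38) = 3.03*n^6 - 4.01*n^5 + 1.97*n^4 + 3.31*n^3 + 0.6*n^2 + 9.05*n - 6.8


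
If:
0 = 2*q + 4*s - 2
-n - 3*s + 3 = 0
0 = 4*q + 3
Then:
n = 3/8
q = -3/4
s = 7/8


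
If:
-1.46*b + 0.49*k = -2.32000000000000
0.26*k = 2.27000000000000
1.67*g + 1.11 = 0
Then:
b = 4.52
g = -0.66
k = 8.73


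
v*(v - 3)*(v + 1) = v^3 - 2*v^2 - 3*v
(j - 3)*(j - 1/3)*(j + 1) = j^3 - 7*j^2/3 - 7*j/3 + 1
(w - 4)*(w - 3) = w^2 - 7*w + 12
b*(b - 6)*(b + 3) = b^3 - 3*b^2 - 18*b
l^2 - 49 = (l - 7)*(l + 7)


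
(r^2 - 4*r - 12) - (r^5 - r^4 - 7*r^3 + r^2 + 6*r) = -r^5 + r^4 + 7*r^3 - 10*r - 12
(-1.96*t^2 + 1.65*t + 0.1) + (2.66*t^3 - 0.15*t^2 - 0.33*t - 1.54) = 2.66*t^3 - 2.11*t^2 + 1.32*t - 1.44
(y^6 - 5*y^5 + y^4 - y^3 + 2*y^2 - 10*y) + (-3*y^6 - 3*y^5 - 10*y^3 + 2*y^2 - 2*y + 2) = -2*y^6 - 8*y^5 + y^4 - 11*y^3 + 4*y^2 - 12*y + 2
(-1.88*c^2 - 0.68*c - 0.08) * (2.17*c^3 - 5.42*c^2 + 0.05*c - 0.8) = -4.0796*c^5 + 8.714*c^4 + 3.418*c^3 + 1.9036*c^2 + 0.54*c + 0.064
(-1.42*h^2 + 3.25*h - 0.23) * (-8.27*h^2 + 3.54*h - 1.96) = 11.7434*h^4 - 31.9043*h^3 + 16.1903*h^2 - 7.1842*h + 0.4508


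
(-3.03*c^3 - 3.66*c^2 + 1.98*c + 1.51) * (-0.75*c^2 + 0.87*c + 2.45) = 2.2725*c^5 + 0.1089*c^4 - 12.0927*c^3 - 8.3769*c^2 + 6.1647*c + 3.6995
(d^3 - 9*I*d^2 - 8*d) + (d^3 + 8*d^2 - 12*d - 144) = 2*d^3 + 8*d^2 - 9*I*d^2 - 20*d - 144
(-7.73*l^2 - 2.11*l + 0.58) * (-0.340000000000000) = 2.6282*l^2 + 0.7174*l - 0.1972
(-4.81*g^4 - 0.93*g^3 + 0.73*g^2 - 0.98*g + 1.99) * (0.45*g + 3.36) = -2.1645*g^5 - 16.5801*g^4 - 2.7963*g^3 + 2.0118*g^2 - 2.3973*g + 6.6864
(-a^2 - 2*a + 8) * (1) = -a^2 - 2*a + 8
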